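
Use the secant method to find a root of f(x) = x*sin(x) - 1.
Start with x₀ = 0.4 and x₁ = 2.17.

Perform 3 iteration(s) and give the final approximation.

f(x) = x*sin(x) - 1
x₀ = 0.4, x₁ = 2.17

Secant formula: x_{n+1} = x_n - f(x_n)(x_n - x_{n-1})/(f(x_n) - f(x_{n-1}))

Iteration 1:
  f(0.400000) = -0.844233
  f(2.170000) = 0.791953
  x_2 = 2.170000 - 0.791953×(2.170000 - 0.400000)/(0.791953 - (-0.844233))
       = 1.313277
Iteration 2:
  f(2.170000) = 0.791953
  f(1.313277) = 0.269972
  x_3 = 1.313277 - 0.269972×(1.313277 - 2.170000)/(0.269972 - 0.791953)
       = 0.870176
Iteration 3:
  f(1.313277) = 0.269972
  f(0.870176) = -0.334801
  x_4 = 0.870176 - (-0.334801)×(0.870176 - 1.313277)/(-0.334801 - 0.269972)
       = 1.115476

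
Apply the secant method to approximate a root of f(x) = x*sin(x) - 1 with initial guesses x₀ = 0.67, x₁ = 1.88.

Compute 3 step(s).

f(x) = x*sin(x) - 1
x₀ = 0.67, x₁ = 1.88

Secant formula: x_{n+1} = x_n - f(x_n)(x_n - x_{n-1})/(f(x_n) - f(x_{n-1}))

Iteration 1:
  f(0.670000) = -0.583939
  f(1.880000) = 0.790843
  x_2 = 1.880000 - 0.790843×(1.880000 - 0.670000)/(0.790843 - (-0.583939))
       = 1.183948
Iteration 2:
  f(1.880000) = 0.790843
  f(1.183948) = 0.096457
  x_3 = 1.183948 - 0.096457×(1.183948 - 1.880000)/(0.096457 - 0.790843)
       = 1.087259
Iteration 3:
  f(1.183948) = 0.096457
  f(1.087259) = -0.037389
  x_4 = 1.087259 - (-0.037389)×(1.087259 - 1.183948)/(-0.037389 - 0.096457)
       = 1.114268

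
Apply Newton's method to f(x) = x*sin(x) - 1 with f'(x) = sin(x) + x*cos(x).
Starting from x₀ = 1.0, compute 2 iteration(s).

f(x) = x*sin(x) - 1
f'(x) = sin(x) + x*cos(x)
x₀ = 1.0

Newton-Raphson formula: x_{n+1} = x_n - f(x_n)/f'(x_n)

Iteration 1:
  f(1.000000) = -0.158529
  f'(1.000000) = 1.381773
  x_1 = 1.000000 - (-0.158529)/1.381773 = 1.114729
Iteration 2:
  f(1.114729) = 0.000794
  f'(1.114729) = 1.388741
  x_2 = 1.114729 - 0.000794/1.388741 = 1.114157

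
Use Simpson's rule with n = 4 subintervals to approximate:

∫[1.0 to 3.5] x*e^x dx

f(x) = x*e^x
a = 1.0, b = 3.5, n = 4
h = (b - a)/n = 0.625000

Simpson's rule: (h/3)[f(x₀) + 4f(x₁) + 2f(x₂) + ... + f(xₙ)]

x_0 = 1.0000, f(x_0) = 2.718282, coefficient = 1
x_1 = 1.6250, f(x_1) = 8.252431, coefficient = 4
x_2 = 2.2500, f(x_2) = 21.347406, coefficient = 2
x_3 = 2.8750, f(x_3) = 50.960594, coefficient = 4
x_4 = 3.5000, f(x_4) = 115.904082, coefficient = 1

I ≈ (0.625000/3) × 398.169276 = 82.951933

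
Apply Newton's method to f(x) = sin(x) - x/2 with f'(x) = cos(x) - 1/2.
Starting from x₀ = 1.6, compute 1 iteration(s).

f(x) = sin(x) - x/2
f'(x) = cos(x) - 1/2
x₀ = 1.6

Newton-Raphson formula: x_{n+1} = x_n - f(x_n)/f'(x_n)

Iteration 1:
  f(1.600000) = 0.199574
  f'(1.600000) = -0.529200
  x_1 = 1.600000 - 0.199574/(-0.529200) = 1.977124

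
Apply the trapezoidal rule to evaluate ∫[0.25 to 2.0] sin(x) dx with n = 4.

f(x) = sin(x)
a = 0.25, b = 2.0, n = 4
h = (b - a)/n = 0.437500

Trapezoidal rule: (h/2)[f(x₀) + 2f(x₁) + 2f(x₂) + ... + f(xₙ)]

x_0 = 0.2500, f(x_0) = 0.247404, coefficient = 1
x_1 = 0.6875, f(x_1) = 0.634607, coefficient = 2
x_2 = 1.1250, f(x_2) = 0.902268, coefficient = 2
x_3 = 1.5625, f(x_3) = 0.999966, coefficient = 2
x_4 = 2.0000, f(x_4) = 0.909297, coefficient = 1

I ≈ (0.437500/2) × 6.230382 = 1.362896
Exact value: 1.385059
Error: 0.022163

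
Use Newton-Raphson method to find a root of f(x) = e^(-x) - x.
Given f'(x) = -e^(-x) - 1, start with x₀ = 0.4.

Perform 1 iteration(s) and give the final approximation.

f(x) = e^(-x) - x
f'(x) = -e^(-x) - 1
x₀ = 0.4

Newton-Raphson formula: x_{n+1} = x_n - f(x_n)/f'(x_n)

Iteration 1:
  f(0.400000) = 0.270320
  f'(0.400000) = -1.670320
  x_1 = 0.400000 - 0.270320/(-1.670320) = 0.561837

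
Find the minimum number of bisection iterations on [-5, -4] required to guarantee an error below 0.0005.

We need (b-a)/2^n ≤ 0.0005
(-4 - (-5))/2^n ≤ 0.0005
1/2^n ≤ 0.0005
2^n ≥ 2000
n ≥ log₂(2000) = 10.97
n ≥ 11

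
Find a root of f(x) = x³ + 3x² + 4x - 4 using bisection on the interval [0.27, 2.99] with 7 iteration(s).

f(x) = x³ + 3x² + 4x - 4
Initial interval: [0.27, 2.99]

Iteration 1:
  c_1 = (0.270000 + 2.990000)/2 = 1.630000
  f(c_1) = f(1.630000) = 14.821447
  f(a) × f(c) < 0, new interval: [0.270000, 1.630000]
Iteration 2:
  c_2 = (0.270000 + 1.630000)/2 = 0.950000
  f(c_2) = f(0.950000) = 3.364875
  f(a) × f(c) < 0, new interval: [0.270000, 0.950000]
Iteration 3:
  c_3 = (0.270000 + 0.950000)/2 = 0.610000
  f(c_3) = f(0.610000) = -0.216719
  f(a) × f(c) ≥ 0, new interval: [0.610000, 0.950000]
Iteration 4:
  c_4 = (0.610000 + 0.950000)/2 = 0.780000
  f(c_4) = f(0.780000) = 1.419752
  f(a) × f(c) < 0, new interval: [0.610000, 0.780000]
Iteration 5:
  c_5 = (0.610000 + 0.780000)/2 = 0.695000
  f(c_5) = f(0.695000) = 0.564777
  f(a) × f(c) < 0, new interval: [0.610000, 0.695000]
Iteration 6:
  c_6 = (0.610000 + 0.695000)/2 = 0.652500
  f(c_6) = f(0.652500) = 0.165075
  f(a) × f(c) < 0, new interval: [0.610000, 0.652500]
Iteration 7:
  c_7 = (0.610000 + 0.652500)/2 = 0.631250
  f(c_7) = f(0.631250) = -0.028032
  f(a) × f(c) ≥ 0, new interval: [0.631250, 0.652500]

After 7 iteration(s), the approximation is c_7 = 0.631250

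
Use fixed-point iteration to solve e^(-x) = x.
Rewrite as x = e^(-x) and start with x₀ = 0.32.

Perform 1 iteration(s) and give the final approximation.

Equation: e^(-x) = x
Fixed-point form: x = e^(-x)
x₀ = 0.32

x_1 = g(0.320000) = 0.726149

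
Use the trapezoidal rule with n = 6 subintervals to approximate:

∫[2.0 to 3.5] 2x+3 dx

f(x) = 2x+3
a = 2.0, b = 3.5, n = 6
h = (b - a)/n = 0.250000

Trapezoidal rule: (h/2)[f(x₀) + 2f(x₁) + 2f(x₂) + ... + f(xₙ)]

x_0 = 2.0000, f(x_0) = 7.000000, coefficient = 1
x_1 = 2.2500, f(x_1) = 7.500000, coefficient = 2
x_2 = 2.5000, f(x_2) = 8.000000, coefficient = 2
x_3 = 2.7500, f(x_3) = 8.500000, coefficient = 2
x_4 = 3.0000, f(x_4) = 9.000000, coefficient = 2
x_5 = 3.2500, f(x_5) = 9.500000, coefficient = 2
x_6 = 3.5000, f(x_6) = 10.000000, coefficient = 1

I ≈ (0.250000/2) × 102.000000 = 12.750000
Exact value: 12.750000
Error: 0.000000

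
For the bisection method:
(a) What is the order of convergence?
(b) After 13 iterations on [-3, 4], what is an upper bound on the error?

(a) Bisection has linear (order 1) convergence; the error is halved each step.

(b) Error bound = (b-a)/2^n = (4 - (-3))/2^{13}
    = 7/2^{13}

(a) 1 (linear); (b) error ≤ 8.54e-04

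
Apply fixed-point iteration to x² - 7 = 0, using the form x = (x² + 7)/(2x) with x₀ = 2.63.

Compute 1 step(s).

Equation: x² - 7 = 0
Fixed-point form: x = (x² + 7)/(2x)
x₀ = 2.63

x_1 = g(2.630000) = 2.645798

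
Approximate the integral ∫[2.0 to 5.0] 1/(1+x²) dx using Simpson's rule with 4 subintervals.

f(x) = 1/(1+x²)
a = 2.0, b = 5.0, n = 4
h = (b - a)/n = 0.750000

Simpson's rule: (h/3)[f(x₀) + 4f(x₁) + 2f(x₂) + ... + f(xₙ)]

x_0 = 2.0000, f(x_0) = 0.200000, coefficient = 1
x_1 = 2.7500, f(x_1) = 0.116788, coefficient = 4
x_2 = 3.5000, f(x_2) = 0.075472, coefficient = 2
x_3 = 4.2500, f(x_3) = 0.052459, coefficient = 4
x_4 = 5.0000, f(x_4) = 0.038462, coefficient = 1

I ≈ (0.750000/3) × 1.066394 = 0.266599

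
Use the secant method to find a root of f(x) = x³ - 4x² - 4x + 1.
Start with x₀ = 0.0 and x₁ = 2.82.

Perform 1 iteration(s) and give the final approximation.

f(x) = x³ - 4x² - 4x + 1
x₀ = 0.0, x₁ = 2.82

Secant formula: x_{n+1} = x_n - f(x_n)(x_n - x_{n-1})/(f(x_n) - f(x_{n-1}))

Iteration 1:
  f(0.000000) = 1.000000
  f(2.820000) = -19.663832
  x_2 = 2.820000 - (-19.663832)×(2.820000 - 0.000000)/(-19.663832 - 1.000000)
       = 0.136470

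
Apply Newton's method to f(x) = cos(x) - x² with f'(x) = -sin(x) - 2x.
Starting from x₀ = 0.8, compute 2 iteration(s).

f(x) = cos(x) - x²
f'(x) = -sin(x) - 2x
x₀ = 0.8

Newton-Raphson formula: x_{n+1} = x_n - f(x_n)/f'(x_n)

Iteration 1:
  f(0.800000) = 0.056707
  f'(0.800000) = -2.317356
  x_1 = 0.800000 - 0.056707/(-2.317356) = 0.824470
Iteration 2:
  f(0.824470) = -0.000806
  f'(0.824470) = -2.383129
  x_2 = 0.824470 - (-0.000806)/(-2.383129) = 0.824132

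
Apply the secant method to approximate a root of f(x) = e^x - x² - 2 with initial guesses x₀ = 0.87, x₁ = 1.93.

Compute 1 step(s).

f(x) = e^x - x² - 2
x₀ = 0.87, x₁ = 1.93

Secant formula: x_{n+1} = x_n - f(x_n)(x_n - x_{n-1})/(f(x_n) - f(x_{n-1}))

Iteration 1:
  f(0.870000) = -0.369989
  f(1.930000) = 1.164610
  x_2 = 1.930000 - 1.164610×(1.930000 - 0.870000)/(1.164610 - (-0.369989))
       = 1.125564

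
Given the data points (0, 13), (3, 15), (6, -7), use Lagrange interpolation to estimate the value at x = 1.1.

Lagrange interpolation formula:
P(x) = Σ yᵢ × Lᵢ(x)
where Lᵢ(x) = Π_{j≠i} (x - xⱼ)/(xᵢ - xⱼ)

L_0(1.1) = (1.1 - 3)/(0 - 3) × (1.1 - 6)/(0 - 6) = 0.517222
L_1(1.1) = (1.1 - 0)/(3 - 0) × (1.1 - 6)/(3 - 6) = 0.598889
L_2(1.1) = (1.1 - 0)/(6 - 0) × (1.1 - 3)/(6 - 3) = -0.116111

P(1.1) = 13×L_0(1.1) + 15×L_1(1.1) + (-7)×L_2(1.1)
P(1.1) = 16.520000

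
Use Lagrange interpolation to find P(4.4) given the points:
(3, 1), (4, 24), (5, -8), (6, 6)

Lagrange interpolation formula:
P(x) = Σ yᵢ × Lᵢ(x)
where Lᵢ(x) = Π_{j≠i} (x - xⱼ)/(xᵢ - xⱼ)

L_0(4.4) = (4.4 - 4)/(3 - 4) × (4.4 - 5)/(3 - 5) × (4.4 - 6)/(3 - 6) = -0.064000
L_1(4.4) = (4.4 - 3)/(4 - 3) × (4.4 - 5)/(4 - 5) × (4.4 - 6)/(4 - 6) = 0.672000
L_2(4.4) = (4.4 - 3)/(5 - 3) × (4.4 - 4)/(5 - 4) × (4.4 - 6)/(5 - 6) = 0.448000
L_3(4.4) = (4.4 - 3)/(6 - 3) × (4.4 - 4)/(6 - 4) × (4.4 - 5)/(6 - 5) = -0.056000

P(4.4) = 1×L_0(4.4) + 24×L_1(4.4) + (-8)×L_2(4.4) + 6×L_3(4.4)
P(4.4) = 12.144000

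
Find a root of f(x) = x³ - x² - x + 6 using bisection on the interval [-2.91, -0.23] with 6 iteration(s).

f(x) = x³ - x² - x + 6
Initial interval: [-2.91, -0.23]

Iteration 1:
  c_1 = (-2.910000 + (-0.230000))/2 = -1.570000
  f(c_1) = f(-1.570000) = 1.235207
  f(a) × f(c) < 0, new interval: [-2.910000, -1.570000]
Iteration 2:
  c_2 = (-2.910000 + (-1.570000))/2 = -2.240000
  f(c_2) = f(-2.240000) = -8.017024
  f(a) × f(c) ≥ 0, new interval: [-2.240000, -1.570000]
Iteration 3:
  c_3 = (-2.240000 + (-1.570000))/2 = -1.905000
  f(c_3) = f(-1.905000) = -2.637318
  f(a) × f(c) ≥ 0, new interval: [-1.905000, -1.570000]
Iteration 4:
  c_4 = (-1.905000 + (-1.570000))/2 = -1.737500
  f(c_4) = f(-1.737500) = -0.526756
  f(a) × f(c) ≥ 0, new interval: [-1.737500, -1.570000]
Iteration 5:
  c_5 = (-1.737500 + (-1.570000))/2 = -1.653750
  f(c_5) = f(-1.653750) = 0.396038
  f(a) × f(c) < 0, new interval: [-1.737500, -1.653750]
Iteration 6:
  c_6 = (-1.737500 + (-1.653750))/2 = -1.695625
  f(c_6) = f(-1.695625) = -0.054685
  f(a) × f(c) ≥ 0, new interval: [-1.695625, -1.653750]

After 6 iteration(s), the approximation is c_6 = -1.695625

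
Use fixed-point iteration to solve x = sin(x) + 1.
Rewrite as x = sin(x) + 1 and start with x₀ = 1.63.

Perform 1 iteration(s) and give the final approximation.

Equation: x = sin(x) + 1
Fixed-point form: x = sin(x) + 1
x₀ = 1.63

x_1 = g(1.630000) = 1.998248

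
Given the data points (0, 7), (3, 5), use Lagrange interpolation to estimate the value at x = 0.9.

Lagrange interpolation formula:
P(x) = Σ yᵢ × Lᵢ(x)
where Lᵢ(x) = Π_{j≠i} (x - xⱼ)/(xᵢ - xⱼ)

L_0(0.9) = (0.9 - 3)/(0 - 3) = 0.700000
L_1(0.9) = (0.9 - 0)/(3 - 0) = 0.300000

P(0.9) = 7×L_0(0.9) + 5×L_1(0.9)
P(0.9) = 6.400000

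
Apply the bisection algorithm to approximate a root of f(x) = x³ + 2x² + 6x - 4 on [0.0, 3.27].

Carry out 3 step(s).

f(x) = x³ + 2x² + 6x - 4
Initial interval: [0.0, 3.27]

Iteration 1:
  c_1 = (0.000000 + 3.270000)/2 = 1.635000
  f(c_1) = f(1.635000) = 15.527173
  f(a) × f(c) < 0, new interval: [0.000000, 1.635000]
Iteration 2:
  c_2 = (0.000000 + 1.635000)/2 = 0.817500
  f(c_2) = f(0.817500) = 2.787953
  f(a) × f(c) < 0, new interval: [0.000000, 0.817500]
Iteration 3:
  c_3 = (0.000000 + 0.817500)/2 = 0.408750
  f(c_3) = f(0.408750) = -1.145054
  f(a) × f(c) ≥ 0, new interval: [0.408750, 0.817500]

After 3 iteration(s), the approximation is c_3 = 0.408750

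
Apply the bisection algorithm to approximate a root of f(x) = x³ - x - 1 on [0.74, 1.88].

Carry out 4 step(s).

f(x) = x³ - x - 1
Initial interval: [0.74, 1.88]

Iteration 1:
  c_1 = (0.740000 + 1.880000)/2 = 1.310000
  f(c_1) = f(1.310000) = -0.061909
  f(a) × f(c) ≥ 0, new interval: [1.310000, 1.880000]
Iteration 2:
  c_2 = (1.310000 + 1.880000)/2 = 1.595000
  f(c_2) = f(1.595000) = 1.462720
  f(a) × f(c) < 0, new interval: [1.310000, 1.595000]
Iteration 3:
  c_3 = (1.310000 + 1.595000)/2 = 1.452500
  f(c_3) = f(1.452500) = 0.611921
  f(a) × f(c) < 0, new interval: [1.310000, 1.452500]
Iteration 4:
  c_4 = (1.310000 + 1.452500)/2 = 1.381250
  f(c_4) = f(1.381250) = 0.253970
  f(a) × f(c) < 0, new interval: [1.310000, 1.381250]

After 4 iteration(s), the approximation is c_4 = 1.381250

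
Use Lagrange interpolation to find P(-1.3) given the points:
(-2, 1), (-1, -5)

Lagrange interpolation formula:
P(x) = Σ yᵢ × Lᵢ(x)
where Lᵢ(x) = Π_{j≠i} (x - xⱼ)/(xᵢ - xⱼ)

L_0(-1.3) = (-1.3 - (-1))/(-2 - (-1)) = 0.300000
L_1(-1.3) = (-1.3 - (-2))/(-1 - (-2)) = 0.700000

P(-1.3) = 1×L_0(-1.3) + (-5)×L_1(-1.3)
P(-1.3) = -3.200000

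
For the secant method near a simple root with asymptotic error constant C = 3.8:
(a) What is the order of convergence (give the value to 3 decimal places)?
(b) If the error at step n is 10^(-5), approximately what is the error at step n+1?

(a) Secant method has superlinear convergence with order φ = (1+√5)/2 ≈ 1.618.
    This means |e_{n+1}| ≈ C|e_n|^1.618.

(b) With |e_n| = 10^(-5) and C = 3.8:
    |e_{n+1}| ≈ 3.8 × (10^(-5))^1.618 = 3.8 × 10^(-8.09)

(a) ≈ 1.618 (golden ratio); (b) |e_{n+1}| ≈ 3.088e-08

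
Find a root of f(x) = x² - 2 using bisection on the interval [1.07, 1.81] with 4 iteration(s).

f(x) = x² - 2
Initial interval: [1.07, 1.81]

Iteration 1:
  c_1 = (1.070000 + 1.810000)/2 = 1.440000
  f(c_1) = f(1.440000) = 0.073600
  f(a) × f(c) < 0, new interval: [1.070000, 1.440000]
Iteration 2:
  c_2 = (1.070000 + 1.440000)/2 = 1.255000
  f(c_2) = f(1.255000) = -0.424975
  f(a) × f(c) ≥ 0, new interval: [1.255000, 1.440000]
Iteration 3:
  c_3 = (1.255000 + 1.440000)/2 = 1.347500
  f(c_3) = f(1.347500) = -0.184244
  f(a) × f(c) ≥ 0, new interval: [1.347500, 1.440000]
Iteration 4:
  c_4 = (1.347500 + 1.440000)/2 = 1.393750
  f(c_4) = f(1.393750) = -0.057461
  f(a) × f(c) ≥ 0, new interval: [1.393750, 1.440000]

After 4 iteration(s), the approximation is c_4 = 1.393750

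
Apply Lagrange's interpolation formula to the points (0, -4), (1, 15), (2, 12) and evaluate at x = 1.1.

Lagrange interpolation formula:
P(x) = Σ yᵢ × Lᵢ(x)
where Lᵢ(x) = Π_{j≠i} (x - xⱼ)/(xᵢ - xⱼ)

L_0(1.1) = (1.1 - 1)/(0 - 1) × (1.1 - 2)/(0 - 2) = -0.045000
L_1(1.1) = (1.1 - 0)/(1 - 0) × (1.1 - 2)/(1 - 2) = 0.990000
L_2(1.1) = (1.1 - 0)/(2 - 0) × (1.1 - 1)/(2 - 1) = 0.055000

P(1.1) = (-4)×L_0(1.1) + 15×L_1(1.1) + 12×L_2(1.1)
P(1.1) = 15.690000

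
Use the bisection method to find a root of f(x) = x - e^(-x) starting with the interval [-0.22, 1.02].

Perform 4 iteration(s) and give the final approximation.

f(x) = x - e^(-x)
Initial interval: [-0.22, 1.02]

Iteration 1:
  c_1 = (-0.220000 + 1.020000)/2 = 0.400000
  f(c_1) = f(0.400000) = -0.270320
  f(a) × f(c) ≥ 0, new interval: [0.400000, 1.020000]
Iteration 2:
  c_2 = (0.400000 + 1.020000)/2 = 0.710000
  f(c_2) = f(0.710000) = 0.218356
  f(a) × f(c) < 0, new interval: [0.400000, 0.710000]
Iteration 3:
  c_3 = (0.400000 + 0.710000)/2 = 0.555000
  f(c_3) = f(0.555000) = -0.019072
  f(a) × f(c) ≥ 0, new interval: [0.555000, 0.710000]
Iteration 4:
  c_4 = (0.555000 + 0.710000)/2 = 0.632500
  f(c_4) = f(0.632500) = 0.101238
  f(a) × f(c) < 0, new interval: [0.555000, 0.632500]

After 4 iteration(s), the approximation is c_4 = 0.632500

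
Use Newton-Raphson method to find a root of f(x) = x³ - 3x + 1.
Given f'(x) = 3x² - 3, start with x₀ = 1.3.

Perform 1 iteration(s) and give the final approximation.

f(x) = x³ - 3x + 1
f'(x) = 3x² - 3
x₀ = 1.3

Newton-Raphson formula: x_{n+1} = x_n - f(x_n)/f'(x_n)

Iteration 1:
  f(1.300000) = -0.703000
  f'(1.300000) = 2.070000
  x_1 = 1.300000 - (-0.703000)/2.070000 = 1.639614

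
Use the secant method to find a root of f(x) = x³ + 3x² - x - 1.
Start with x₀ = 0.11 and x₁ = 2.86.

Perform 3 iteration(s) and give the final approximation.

f(x) = x³ + 3x² - x - 1
x₀ = 0.11, x₁ = 2.86

Secant formula: x_{n+1} = x_n - f(x_n)(x_n - x_{n-1})/(f(x_n) - f(x_{n-1}))

Iteration 1:
  f(0.110000) = -1.072369
  f(2.860000) = 44.072456
  x_2 = 2.860000 - 44.072456×(2.860000 - 0.110000)/(44.072456 - (-1.072369))
       = 0.175323
Iteration 2:
  f(2.860000) = 44.072456
  f(0.175323) = -1.077719
  x_3 = 0.175323 - (-1.077719)×(0.175323 - 2.860000)/(-1.077719 - 44.072456)
       = 0.239406
Iteration 3:
  f(0.175323) = -1.077719
  f(0.239406) = -1.053739
  x_4 = 0.239406 - (-1.053739)×(0.239406 - 0.175323)/(-1.053739 - (-1.077719))
       = 3.055275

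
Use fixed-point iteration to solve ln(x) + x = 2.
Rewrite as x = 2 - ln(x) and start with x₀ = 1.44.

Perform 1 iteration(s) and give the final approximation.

Equation: ln(x) + x = 2
Fixed-point form: x = 2 - ln(x)
x₀ = 1.44

x_1 = g(1.440000) = 1.635357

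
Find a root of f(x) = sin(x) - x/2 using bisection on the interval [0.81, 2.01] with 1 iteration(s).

f(x) = sin(x) - x/2
Initial interval: [0.81, 2.01]

Iteration 1:
  c_1 = (0.810000 + 2.010000)/2 = 1.410000
  f(c_1) = f(1.410000) = 0.282100
  f(a) × f(c) ≥ 0, new interval: [1.410000, 2.010000]

After 1 iteration(s), the approximation is c_1 = 1.410000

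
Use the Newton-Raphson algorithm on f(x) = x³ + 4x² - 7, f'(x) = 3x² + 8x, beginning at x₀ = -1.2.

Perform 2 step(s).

f(x) = x³ + 4x² - 7
f'(x) = 3x² + 8x
x₀ = -1.2

Newton-Raphson formula: x_{n+1} = x_n - f(x_n)/f'(x_n)

Iteration 1:
  f(-1.200000) = -2.968000
  f'(-1.200000) = -5.280000
  x_1 = -1.200000 - (-2.968000)/(-5.280000) = -1.762121
Iteration 2:
  f(-1.762121) = -0.051227
  f'(-1.762121) = -4.781756
  x_2 = -1.762121 - (-0.051227)/(-4.781756) = -1.772834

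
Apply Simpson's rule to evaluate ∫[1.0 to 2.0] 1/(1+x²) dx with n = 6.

f(x) = 1/(1+x²)
a = 1.0, b = 2.0, n = 6
h = (b - a)/n = 0.166667

Simpson's rule: (h/3)[f(x₀) + 4f(x₁) + 2f(x₂) + ... + f(xₙ)]

x_0 = 1.0000, f(x_0) = 0.500000, coefficient = 1
x_1 = 1.1667, f(x_1) = 0.423529, coefficient = 4
x_2 = 1.3333, f(x_2) = 0.360000, coefficient = 2
x_3 = 1.5000, f(x_3) = 0.307692, coefficient = 4
x_4 = 1.6667, f(x_4) = 0.264706, coefficient = 2
x_5 = 1.8333, f(x_5) = 0.229299, coefficient = 4
x_6 = 2.0000, f(x_6) = 0.200000, coefficient = 1

I ≈ (0.166667/3) × 5.791496 = 0.321750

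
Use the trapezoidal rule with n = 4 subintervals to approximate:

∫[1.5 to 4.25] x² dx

f(x) = x²
a = 1.5, b = 4.25, n = 4
h = (b - a)/n = 0.687500

Trapezoidal rule: (h/2)[f(x₀) + 2f(x₁) + 2f(x₂) + ... + f(xₙ)]

x_0 = 1.5000, f(x_0) = 2.250000, coefficient = 1
x_1 = 2.1875, f(x_1) = 4.785156, coefficient = 2
x_2 = 2.8750, f(x_2) = 8.265625, coefficient = 2
x_3 = 3.5625, f(x_3) = 12.691406, coefficient = 2
x_4 = 4.2500, f(x_4) = 18.062500, coefficient = 1

I ≈ (0.687500/2) × 71.796875 = 24.680176
Exact value: 24.463542
Error: 0.216634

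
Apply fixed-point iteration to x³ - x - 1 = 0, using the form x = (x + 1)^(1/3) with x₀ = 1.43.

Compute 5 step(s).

Equation: x³ - x - 1 = 0
Fixed-point form: x = (x + 1)^(1/3)
x₀ = 1.43

x_1 = g(1.430000) = 1.344421
x_2 = g(1.344421) = 1.328450
x_3 = g(1.328450) = 1.325426
x_4 = g(1.325426) = 1.324853
x_5 = g(1.324853) = 1.324744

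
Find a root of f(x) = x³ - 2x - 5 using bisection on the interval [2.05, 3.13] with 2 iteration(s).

f(x) = x³ - 2x - 5
Initial interval: [2.05, 3.13]

Iteration 1:
  c_1 = (2.050000 + 3.130000)/2 = 2.590000
  f(c_1) = f(2.590000) = 7.193979
  f(a) × f(c) < 0, new interval: [2.050000, 2.590000]
Iteration 2:
  c_2 = (2.050000 + 2.590000)/2 = 2.320000
  f(c_2) = f(2.320000) = 2.847168
  f(a) × f(c) < 0, new interval: [2.050000, 2.320000]

After 2 iteration(s), the approximation is c_2 = 2.320000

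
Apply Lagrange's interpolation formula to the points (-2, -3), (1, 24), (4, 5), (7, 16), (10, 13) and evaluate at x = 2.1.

Lagrange interpolation formula:
P(x) = Σ yᵢ × Lᵢ(x)
where Lᵢ(x) = Π_{j≠i} (x - xⱼ)/(xᵢ - xⱼ)

L_0(2.1) = (2.1 - 1)/(-2 - 1) × (2.1 - 4)/(-2 - 4) × (2.1 - 7)/(-2 - 7) × (2.1 - 10)/(-2 - 10) = -0.041617
L_1(2.1) = (2.1 - (-2))/(1 - (-2)) × (2.1 - 4)/(1 - 4) × (2.1 - 7)/(1 - 7) × (2.1 - 10)/(1 - 10) = 0.620475
L_2(2.1) = (2.1 - (-2))/(4 - (-2)) × (2.1 - 1)/(4 - 1) × (2.1 - 7)/(4 - 7) × (2.1 - 10)/(4 - 10) = 0.538834
L_3(2.1) = (2.1 - (-2))/(7 - (-2)) × (2.1 - 1)/(7 - 1) × (2.1 - 4)/(7 - 4) × (2.1 - 10)/(7 - 10) = -0.139290
L_4(2.1) = (2.1 - (-2))/(10 - (-2)) × (2.1 - 1)/(10 - 1) × (2.1 - 4)/(10 - 4) × (2.1 - 7)/(10 - 7) = 0.021599

P(2.1) = (-3)×L_0(2.1) + 24×L_1(2.1) + 5×L_2(2.1) + 16×L_3(2.1) + 13×L_4(2.1)
P(2.1) = 15.762562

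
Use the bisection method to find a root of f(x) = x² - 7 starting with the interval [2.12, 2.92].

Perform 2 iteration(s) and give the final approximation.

f(x) = x² - 7
Initial interval: [2.12, 2.92]

Iteration 1:
  c_1 = (2.120000 + 2.920000)/2 = 2.520000
  f(c_1) = f(2.520000) = -0.649600
  f(a) × f(c) ≥ 0, new interval: [2.520000, 2.920000]
Iteration 2:
  c_2 = (2.520000 + 2.920000)/2 = 2.720000
  f(c_2) = f(2.720000) = 0.398400
  f(a) × f(c) < 0, new interval: [2.520000, 2.720000]

After 2 iteration(s), the approximation is c_2 = 2.720000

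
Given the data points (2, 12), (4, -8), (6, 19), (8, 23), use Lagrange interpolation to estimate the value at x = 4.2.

Lagrange interpolation formula:
P(x) = Σ yᵢ × Lᵢ(x)
where Lᵢ(x) = Π_{j≠i} (x - xⱼ)/(xᵢ - xⱼ)

L_0(4.2) = (4.2 - 4)/(2 - 4) × (4.2 - 6)/(2 - 6) × (4.2 - 8)/(2 - 8) = -0.028500
L_1(4.2) = (4.2 - 2)/(4 - 2) × (4.2 - 6)/(4 - 6) × (4.2 - 8)/(4 - 8) = 0.940500
L_2(4.2) = (4.2 - 2)/(6 - 2) × (4.2 - 4)/(6 - 4) × (4.2 - 8)/(6 - 8) = 0.104500
L_3(4.2) = (4.2 - 2)/(8 - 2) × (4.2 - 4)/(8 - 4) × (4.2 - 6)/(8 - 6) = -0.016500

P(4.2) = 12×L_0(4.2) + (-8)×L_1(4.2) + 19×L_2(4.2) + 23×L_3(4.2)
P(4.2) = -6.260000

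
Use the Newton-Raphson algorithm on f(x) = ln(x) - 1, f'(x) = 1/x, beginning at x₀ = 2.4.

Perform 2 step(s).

f(x) = ln(x) - 1
f'(x) = 1/x
x₀ = 2.4

Newton-Raphson formula: x_{n+1} = x_n - f(x_n)/f'(x_n)

Iteration 1:
  f(2.400000) = -0.124531
  f'(2.400000) = 0.416667
  x_1 = 2.400000 - (-0.124531)/0.416667 = 2.698875
Iteration 2:
  f(2.698875) = -0.007165
  f'(2.698875) = 0.370525
  x_2 = 2.698875 - (-0.007165)/0.370525 = 2.718212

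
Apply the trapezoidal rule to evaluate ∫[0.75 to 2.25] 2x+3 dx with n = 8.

f(x) = 2x+3
a = 0.75, b = 2.25, n = 8
h = (b - a)/n = 0.187500

Trapezoidal rule: (h/2)[f(x₀) + 2f(x₁) + 2f(x₂) + ... + f(xₙ)]

x_0 = 0.7500, f(x_0) = 4.500000, coefficient = 1
x_1 = 0.9375, f(x_1) = 4.875000, coefficient = 2
x_2 = 1.1250, f(x_2) = 5.250000, coefficient = 2
x_3 = 1.3125, f(x_3) = 5.625000, coefficient = 2
x_4 = 1.5000, f(x_4) = 6.000000, coefficient = 2
x_5 = 1.6875, f(x_5) = 6.375000, coefficient = 2
x_6 = 1.8750, f(x_6) = 6.750000, coefficient = 2
x_7 = 2.0625, f(x_7) = 7.125000, coefficient = 2
x_8 = 2.2500, f(x_8) = 7.500000, coefficient = 1

I ≈ (0.187500/2) × 96.000000 = 9.000000
Exact value: 9.000000
Error: 0.000000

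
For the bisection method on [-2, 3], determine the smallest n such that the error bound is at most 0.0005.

We need (b-a)/2^n ≤ 0.0005
(3 - (-2))/2^n ≤ 0.0005
5/2^n ≤ 0.0005
2^n ≥ 10000
n ≥ log₂(10000) = 13.29
n ≥ 14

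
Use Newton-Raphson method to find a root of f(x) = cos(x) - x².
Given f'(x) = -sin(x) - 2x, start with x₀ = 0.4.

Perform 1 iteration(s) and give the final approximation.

f(x) = cos(x) - x²
f'(x) = -sin(x) - 2x
x₀ = 0.4

Newton-Raphson formula: x_{n+1} = x_n - f(x_n)/f'(x_n)

Iteration 1:
  f(0.400000) = 0.761061
  f'(0.400000) = -1.189418
  x_1 = 0.400000 - 0.761061/(-1.189418) = 1.039860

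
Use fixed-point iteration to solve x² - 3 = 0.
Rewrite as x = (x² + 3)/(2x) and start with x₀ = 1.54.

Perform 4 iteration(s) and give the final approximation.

Equation: x² - 3 = 0
Fixed-point form: x = (x² + 3)/(2x)
x₀ = 1.54

x_1 = g(1.540000) = 1.744026
x_2 = g(1.744026) = 1.732092
x_3 = g(1.732092) = 1.732051
x_4 = g(1.732051) = 1.732051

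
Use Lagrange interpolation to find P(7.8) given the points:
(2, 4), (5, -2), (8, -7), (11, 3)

Lagrange interpolation formula:
P(x) = Σ yᵢ × Lᵢ(x)
where Lᵢ(x) = Π_{j≠i} (x - xⱼ)/(xᵢ - xⱼ)

L_0(7.8) = (7.8 - 5)/(2 - 5) × (7.8 - 8)/(2 - 8) × (7.8 - 11)/(2 - 11) = -0.011062
L_1(7.8) = (7.8 - 2)/(5 - 2) × (7.8 - 8)/(5 - 8) × (7.8 - 11)/(5 - 11) = 0.068741
L_2(7.8) = (7.8 - 2)/(8 - 2) × (7.8 - 5)/(8 - 5) × (7.8 - 11)/(8 - 11) = 0.962370
L_3(7.8) = (7.8 - 2)/(11 - 2) × (7.8 - 5)/(11 - 5) × (7.8 - 8)/(11 - 8) = -0.020049

P(7.8) = 4×L_0(7.8) + (-2)×L_1(7.8) + (-7)×L_2(7.8) + 3×L_3(7.8)
P(7.8) = -6.978469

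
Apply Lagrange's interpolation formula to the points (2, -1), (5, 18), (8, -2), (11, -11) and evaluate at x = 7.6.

Lagrange interpolation formula:
P(x) = Σ yᵢ × Lᵢ(x)
where Lᵢ(x) = Π_{j≠i} (x - xⱼ)/(xᵢ - xⱼ)

L_0(7.6) = (7.6 - 5)/(2 - 5) × (7.6 - 8)/(2 - 8) × (7.6 - 11)/(2 - 11) = -0.021827
L_1(7.6) = (7.6 - 2)/(5 - 2) × (7.6 - 8)/(5 - 8) × (7.6 - 11)/(5 - 11) = 0.141037
L_2(7.6) = (7.6 - 2)/(8 - 2) × (7.6 - 5)/(8 - 5) × (7.6 - 11)/(8 - 11) = 0.916741
L_3(7.6) = (7.6 - 2)/(11 - 2) × (7.6 - 5)/(11 - 5) × (7.6 - 8)/(11 - 8) = -0.035951

P(7.6) = (-1)×L_0(7.6) + 18×L_1(7.6) + (-2)×L_2(7.6) + (-11)×L_3(7.6)
P(7.6) = 1.122469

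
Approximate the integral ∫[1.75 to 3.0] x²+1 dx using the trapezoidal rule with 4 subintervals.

f(x) = x²+1
a = 1.75, b = 3.0, n = 4
h = (b - a)/n = 0.312500

Trapezoidal rule: (h/2)[f(x₀) + 2f(x₁) + 2f(x₂) + ... + f(xₙ)]

x_0 = 1.7500, f(x_0) = 4.062500, coefficient = 1
x_1 = 2.0625, f(x_1) = 5.253906, coefficient = 2
x_2 = 2.3750, f(x_2) = 6.640625, coefficient = 2
x_3 = 2.6875, f(x_3) = 8.222656, coefficient = 2
x_4 = 3.0000, f(x_4) = 10.000000, coefficient = 1

I ≈ (0.312500/2) × 54.296875 = 8.483887
Exact value: 8.463542
Error: 0.020345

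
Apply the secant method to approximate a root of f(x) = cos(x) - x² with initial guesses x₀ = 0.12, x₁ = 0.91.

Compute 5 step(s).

f(x) = cos(x) - x²
x₀ = 0.12, x₁ = 0.91

Secant formula: x_{n+1} = x_n - f(x_n)(x_n - x_{n-1})/(f(x_n) - f(x_{n-1}))

Iteration 1:
  f(0.120000) = 0.978409
  f(0.910000) = -0.214354
  x_2 = 0.910000 - (-0.214354)×(0.910000 - 0.120000)/(-0.214354 - 0.978409)
       = 0.768027
Iteration 2:
  f(0.910000) = -0.214354
  f(0.768027) = 0.129417
  x_3 = 0.768027 - 0.129417×(0.768027 - 0.910000)/(0.129417 - (-0.214354))
       = 0.821475
Iteration 3:
  f(0.768027) = 0.129417
  f(0.821475) = 0.006322
  x_4 = 0.821475 - 0.006322×(0.821475 - 0.768027)/(0.006322 - 0.129417)
       = 0.824220
Iteration 4:
  f(0.821475) = 0.006322
  f(0.824220) = -0.000208
  x_5 = 0.824220 - (-0.000208)×(0.824220 - 0.821475)/(-0.000208 - 0.006322)
       = 0.824132
Iteration 5:
  f(0.824220) = -0.000208
  f(0.824132) = 0.000000
  x_6 = 0.824132 - 0.000000×(0.824132 - 0.824220)/(0.000000 - (-0.000208))
       = 0.824132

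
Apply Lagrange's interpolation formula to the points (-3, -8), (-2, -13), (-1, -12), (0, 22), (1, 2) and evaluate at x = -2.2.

Lagrange interpolation formula:
P(x) = Σ yᵢ × Lᵢ(x)
where Lᵢ(x) = Π_{j≠i} (x - xⱼ)/(xᵢ - xⱼ)

L_0(-2.2) = (-2.2 - (-2))/(-3 - (-2)) × (-2.2 - (-1))/(-3 - (-1)) × (-2.2 - 0)/(-3 - 0) × (-2.2 - 1)/(-3 - 1) = 0.070400
L_1(-2.2) = (-2.2 - (-3))/(-2 - (-3)) × (-2.2 - (-1))/(-2 - (-1)) × (-2.2 - 0)/(-2 - 0) × (-2.2 - 1)/(-2 - 1) = 1.126400
L_2(-2.2) = (-2.2 - (-3))/(-1 - (-3)) × (-2.2 - (-2))/(-1 - (-2)) × (-2.2 - 0)/(-1 - 0) × (-2.2 - 1)/(-1 - 1) = -0.281600
L_3(-2.2) = (-2.2 - (-3))/(0 - (-3)) × (-2.2 - (-2))/(0 - (-2)) × (-2.2 - (-1))/(0 - (-1)) × (-2.2 - 1)/(0 - 1) = 0.102400
L_4(-2.2) = (-2.2 - (-3))/(1 - (-3)) × (-2.2 - (-2))/(1 - (-2)) × (-2.2 - (-1))/(1 - (-1)) × (-2.2 - 0)/(1 - 0) = -0.017600

P(-2.2) = (-8)×L_0(-2.2) + (-13)×L_1(-2.2) + (-12)×L_2(-2.2) + 22×L_3(-2.2) + 2×L_4(-2.2)
P(-2.2) = -9.609600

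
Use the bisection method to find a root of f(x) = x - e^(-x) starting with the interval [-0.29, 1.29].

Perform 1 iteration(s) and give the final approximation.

f(x) = x - e^(-x)
Initial interval: [-0.29, 1.29]

Iteration 1:
  c_1 = (-0.290000 + 1.290000)/2 = 0.500000
  f(c_1) = f(0.500000) = -0.106531
  f(a) × f(c) ≥ 0, new interval: [0.500000, 1.290000]

After 1 iteration(s), the approximation is c_1 = 0.500000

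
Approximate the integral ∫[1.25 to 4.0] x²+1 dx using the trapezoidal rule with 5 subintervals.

f(x) = x²+1
a = 1.25, b = 4.0, n = 5
h = (b - a)/n = 0.550000

Trapezoidal rule: (h/2)[f(x₀) + 2f(x₁) + 2f(x₂) + ... + f(xₙ)]

x_0 = 1.2500, f(x_0) = 2.562500, coefficient = 1
x_1 = 1.8000, f(x_1) = 4.240000, coefficient = 2
x_2 = 2.3500, f(x_2) = 6.522500, coefficient = 2
x_3 = 2.9000, f(x_3) = 9.410000, coefficient = 2
x_4 = 3.4500, f(x_4) = 12.902500, coefficient = 2
x_5 = 4.0000, f(x_5) = 17.000000, coefficient = 1

I ≈ (0.550000/2) × 85.712500 = 23.570938
Exact value: 23.432292
Error: 0.138646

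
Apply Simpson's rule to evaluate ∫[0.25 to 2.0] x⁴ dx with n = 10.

f(x) = x⁴
a = 0.25, b = 2.0, n = 10
h = (b - a)/n = 0.175000

Simpson's rule: (h/3)[f(x₀) + 4f(x₁) + 2f(x₂) + ... + f(xₙ)]

x_0 = 0.2500, f(x_0) = 0.003906, coefficient = 1
x_1 = 0.4250, f(x_1) = 0.032625, coefficient = 4
x_2 = 0.6000, f(x_2) = 0.129600, coefficient = 2
x_3 = 0.7750, f(x_3) = 0.360750, coefficient = 4
x_4 = 0.9500, f(x_4) = 0.814506, coefficient = 2
x_5 = 1.1250, f(x_5) = 1.601807, coefficient = 4
x_6 = 1.3000, f(x_6) = 2.856100, coefficient = 2
x_7 = 1.4750, f(x_7) = 4.733344, coefficient = 4
x_8 = 1.6500, f(x_8) = 7.412006, coefficient = 2
x_9 = 1.8250, f(x_9) = 11.093063, coefficient = 4
x_10 = 2.0000, f(x_10) = 16.000000, coefficient = 1

I ≈ (0.175000/3) × 109.714689 = 6.400024
Exact value: 6.399805
Error: 0.000219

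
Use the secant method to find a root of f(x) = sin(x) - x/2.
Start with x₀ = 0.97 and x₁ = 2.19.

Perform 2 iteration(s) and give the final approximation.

f(x) = sin(x) - x/2
x₀ = 0.97, x₁ = 2.19

Secant formula: x_{n+1} = x_n - f(x_n)(x_n - x_{n-1})/(f(x_n) - f(x_{n-1}))

Iteration 1:
  f(0.970000) = 0.339886
  f(2.190000) = -0.280659
  x_2 = 2.190000 - (-0.280659)×(2.190000 - 0.970000)/(-0.280659 - 0.339886)
       = 1.638220
Iteration 2:
  f(2.190000) = -0.280659
  f(1.638220) = 0.178618
  x_3 = 1.638220 - 0.178618×(1.638220 - 2.190000)/(0.178618 - (-0.280659))
       = 1.852813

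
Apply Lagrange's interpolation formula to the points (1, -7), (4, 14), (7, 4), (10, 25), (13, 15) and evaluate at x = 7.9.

Lagrange interpolation formula:
P(x) = Σ yᵢ × Lᵢ(x)
where Lᵢ(x) = Π_{j≠i} (x - xⱼ)/(xᵢ - xⱼ)

L_0(7.9) = (7.9 - 4)/(1 - 4) × (7.9 - 7)/(1 - 7) × (7.9 - 10)/(1 - 10) × (7.9 - 13)/(1 - 13) = 0.019338
L_1(7.9) = (7.9 - 1)/(4 - 1) × (7.9 - 7)/(4 - 7) × (7.9 - 10)/(4 - 10) × (7.9 - 13)/(4 - 13) = -0.136850
L_2(7.9) = (7.9 - 1)/(7 - 1) × (7.9 - 4)/(7 - 4) × (7.9 - 10)/(7 - 10) × (7.9 - 13)/(7 - 13) = 0.889525
L_3(7.9) = (7.9 - 1)/(10 - 1) × (7.9 - 4)/(10 - 4) × (7.9 - 7)/(10 - 7) × (7.9 - 13)/(10 - 13) = 0.254150
L_4(7.9) = (7.9 - 1)/(13 - 1) × (7.9 - 4)/(13 - 4) × (7.9 - 7)/(13 - 7) × (7.9 - 10)/(13 - 10) = -0.026163

P(7.9) = (-7)×L_0(7.9) + 14×L_1(7.9) + 4×L_2(7.9) + 25×L_3(7.9) + 15×L_4(7.9)
P(7.9) = 7.468150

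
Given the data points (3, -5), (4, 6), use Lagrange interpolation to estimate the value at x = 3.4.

Lagrange interpolation formula:
P(x) = Σ yᵢ × Lᵢ(x)
where Lᵢ(x) = Π_{j≠i} (x - xⱼ)/(xᵢ - xⱼ)

L_0(3.4) = (3.4 - 4)/(3 - 4) = 0.600000
L_1(3.4) = (3.4 - 3)/(4 - 3) = 0.400000

P(3.4) = (-5)×L_0(3.4) + 6×L_1(3.4)
P(3.4) = -0.600000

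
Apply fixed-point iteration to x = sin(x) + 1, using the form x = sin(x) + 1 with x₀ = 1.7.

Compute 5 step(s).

Equation: x = sin(x) + 1
Fixed-point form: x = sin(x) + 1
x₀ = 1.7

x_1 = g(1.700000) = 1.991665
x_2 = g(1.991665) = 1.912734
x_3 = g(1.912734) = 1.942107
x_4 = g(1.942107) = 1.931853
x_5 = g(1.931853) = 1.935524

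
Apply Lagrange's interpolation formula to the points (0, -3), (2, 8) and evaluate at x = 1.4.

Lagrange interpolation formula:
P(x) = Σ yᵢ × Lᵢ(x)
where Lᵢ(x) = Π_{j≠i} (x - xⱼ)/(xᵢ - xⱼ)

L_0(1.4) = (1.4 - 2)/(0 - 2) = 0.300000
L_1(1.4) = (1.4 - 0)/(2 - 0) = 0.700000

P(1.4) = (-3)×L_0(1.4) + 8×L_1(1.4)
P(1.4) = 4.700000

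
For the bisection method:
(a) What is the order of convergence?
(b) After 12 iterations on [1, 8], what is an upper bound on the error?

(a) Bisection has linear (order 1) convergence; the error is halved each step.

(b) Error bound = (b-a)/2^n = (8 - 1)/2^{12}
    = 7/2^{12}

(a) 1 (linear); (b) error ≤ 1.71e-03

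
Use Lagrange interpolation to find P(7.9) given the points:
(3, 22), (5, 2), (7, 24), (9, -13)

Lagrange interpolation formula:
P(x) = Σ yᵢ × Lᵢ(x)
where Lᵢ(x) = Π_{j≠i} (x - xⱼ)/(xᵢ - xⱼ)

L_0(7.9) = (7.9 - 5)/(3 - 5) × (7.9 - 7)/(3 - 7) × (7.9 - 9)/(3 - 9) = 0.059813
L_1(7.9) = (7.9 - 3)/(5 - 3) × (7.9 - 7)/(5 - 7) × (7.9 - 9)/(5 - 9) = -0.303188
L_2(7.9) = (7.9 - 3)/(7 - 3) × (7.9 - 5)/(7 - 5) × (7.9 - 9)/(7 - 9) = 0.976937
L_3(7.9) = (7.9 - 3)/(9 - 3) × (7.9 - 5)/(9 - 5) × (7.9 - 7)/(9 - 7) = 0.266438

P(7.9) = 22×L_0(7.9) + 2×L_1(7.9) + 24×L_2(7.9) + (-13)×L_3(7.9)
P(7.9) = 20.692312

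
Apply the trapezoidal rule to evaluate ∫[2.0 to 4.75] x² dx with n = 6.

f(x) = x²
a = 2.0, b = 4.75, n = 6
h = (b - a)/n = 0.458333

Trapezoidal rule: (h/2)[f(x₀) + 2f(x₁) + 2f(x₂) + ... + f(xₙ)]

x_0 = 2.0000, f(x_0) = 4.000000, coefficient = 1
x_1 = 2.4583, f(x_1) = 6.043403, coefficient = 2
x_2 = 2.9167, f(x_2) = 8.506944, coefficient = 2
x_3 = 3.3750, f(x_3) = 11.390625, coefficient = 2
x_4 = 3.8333, f(x_4) = 14.694444, coefficient = 2
x_5 = 4.2917, f(x_5) = 18.418403, coefficient = 2
x_6 = 4.7500, f(x_6) = 22.562500, coefficient = 1

I ≈ (0.458333/2) × 144.670139 = 33.153573
Exact value: 33.057292
Error: 0.096282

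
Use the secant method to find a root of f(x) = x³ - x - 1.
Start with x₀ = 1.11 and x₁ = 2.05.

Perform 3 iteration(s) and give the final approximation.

f(x) = x³ - x - 1
x₀ = 1.11, x₁ = 2.05

Secant formula: x_{n+1} = x_n - f(x_n)(x_n - x_{n-1})/(f(x_n) - f(x_{n-1}))

Iteration 1:
  f(1.110000) = -0.742369
  f(2.050000) = 5.565125
  x_2 = 2.050000 - 5.565125×(2.050000 - 1.110000)/(5.565125 - (-0.742369))
       = 1.220635
Iteration 2:
  f(2.050000) = 5.565125
  f(1.220635) = -0.401952
  x_3 = 1.220635 - (-0.401952)×(1.220635 - 2.050000)/(-0.401952 - 5.565125)
       = 1.276502
Iteration 3:
  f(1.220635) = -0.401952
  f(1.276502) = -0.196497
  x_4 = 1.276502 - (-0.196497)×(1.276502 - 1.220635)/(-0.196497 - (-0.401952))
       = 1.329933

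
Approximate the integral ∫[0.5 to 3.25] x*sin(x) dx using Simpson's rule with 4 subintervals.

f(x) = x*sin(x)
a = 0.5, b = 3.25, n = 4
h = (b - a)/n = 0.687500

Simpson's rule: (h/3)[f(x₀) + 4f(x₁) + 2f(x₂) + ... + f(xₙ)]

x_0 = 0.5000, f(x_0) = 0.239713, coefficient = 1
x_1 = 1.1875, f(x_1) = 1.101331, coefficient = 4
x_2 = 1.8750, f(x_2) = 1.788911, coefficient = 2
x_3 = 2.5625, f(x_3) = 1.402366, coefficient = 4
x_4 = 3.2500, f(x_4) = -0.351634, coefficient = 1

I ≈ (0.687500/3) × 13.480689 = 3.089325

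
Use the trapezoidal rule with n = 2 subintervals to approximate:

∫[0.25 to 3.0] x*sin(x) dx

f(x) = x*sin(x)
a = 0.25, b = 3.0, n = 2
h = (b - a)/n = 1.375000

Trapezoidal rule: (h/2)[f(x₀) + 2f(x₁) + 2f(x₂) + ... + f(xₙ)]

x_0 = 0.2500, f(x_0) = 0.061851, coefficient = 1
x_1 = 1.6250, f(x_1) = 1.622613, coefficient = 2
x_2 = 3.0000, f(x_2) = 0.423360, coefficient = 1

I ≈ (1.375000/2) × 3.730438 = 2.564676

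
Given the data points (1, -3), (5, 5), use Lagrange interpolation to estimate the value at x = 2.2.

Lagrange interpolation formula:
P(x) = Σ yᵢ × Lᵢ(x)
where Lᵢ(x) = Π_{j≠i} (x - xⱼ)/(xᵢ - xⱼ)

L_0(2.2) = (2.2 - 5)/(1 - 5) = 0.700000
L_1(2.2) = (2.2 - 1)/(5 - 1) = 0.300000

P(2.2) = (-3)×L_0(2.2) + 5×L_1(2.2)
P(2.2) = -0.600000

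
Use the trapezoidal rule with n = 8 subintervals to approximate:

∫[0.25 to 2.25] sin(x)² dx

f(x) = sin(x)²
a = 0.25, b = 2.25, n = 8
h = (b - a)/n = 0.250000

Trapezoidal rule: (h/2)[f(x₀) + 2f(x₁) + 2f(x₂) + ... + f(xₙ)]

x_0 = 0.2500, f(x_0) = 0.061209, coefficient = 1
x_1 = 0.5000, f(x_1) = 0.229849, coefficient = 2
x_2 = 0.7500, f(x_2) = 0.464631, coefficient = 2
x_3 = 1.0000, f(x_3) = 0.708073, coefficient = 2
x_4 = 1.2500, f(x_4) = 0.900572, coefficient = 2
x_5 = 1.5000, f(x_5) = 0.994996, coefficient = 2
x_6 = 1.7500, f(x_6) = 0.968228, coefficient = 2
x_7 = 2.0000, f(x_7) = 0.826822, coefficient = 2
x_8 = 2.2500, f(x_8) = 0.605398, coefficient = 1

I ≈ (0.250000/2) × 10.852950 = 1.356619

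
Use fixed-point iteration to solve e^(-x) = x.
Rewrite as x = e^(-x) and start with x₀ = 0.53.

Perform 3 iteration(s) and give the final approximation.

Equation: e^(-x) = x
Fixed-point form: x = e^(-x)
x₀ = 0.53

x_1 = g(0.530000) = 0.588605
x_2 = g(0.588605) = 0.555101
x_3 = g(0.555101) = 0.574014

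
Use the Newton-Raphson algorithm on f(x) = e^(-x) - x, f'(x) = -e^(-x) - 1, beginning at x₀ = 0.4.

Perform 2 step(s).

f(x) = e^(-x) - x
f'(x) = -e^(-x) - 1
x₀ = 0.4

Newton-Raphson formula: x_{n+1} = x_n - f(x_n)/f'(x_n)

Iteration 1:
  f(0.400000) = 0.270320
  f'(0.400000) = -1.670320
  x_1 = 0.400000 - 0.270320/(-1.670320) = 0.561837
Iteration 2:
  f(0.561837) = 0.008323
  f'(0.561837) = -1.570161
  x_2 = 0.561837 - 0.008323/(-1.570161) = 0.567138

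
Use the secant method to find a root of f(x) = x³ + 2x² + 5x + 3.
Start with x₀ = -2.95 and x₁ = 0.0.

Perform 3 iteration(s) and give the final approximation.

f(x) = x³ + 2x² + 5x + 3
x₀ = -2.95, x₁ = 0.0

Secant formula: x_{n+1} = x_n - f(x_n)(x_n - x_{n-1})/(f(x_n) - f(x_{n-1}))

Iteration 1:
  f(-2.950000) = -20.017375
  f(0.000000) = 3.000000
  x_2 = 0.000000 - 3.000000×(0.000000 - (-2.950000))/(3.000000 - (-20.017375))
       = -0.384492
Iteration 2:
  f(0.000000) = 3.000000
  f(-0.384492) = 1.316367
  x_3 = -0.384492 - 1.316367×(-0.384492 - 0.000000)/(1.316367 - 3.000000)
       = -0.685111
Iteration 3:
  f(-0.384492) = 1.316367
  f(-0.685111) = 0.191622
  x_4 = -0.685111 - 0.191622×(-0.685111 - (-0.384492))/(0.191622 - 1.316367)
       = -0.736328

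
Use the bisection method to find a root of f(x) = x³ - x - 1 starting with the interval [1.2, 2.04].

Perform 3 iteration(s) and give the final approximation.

f(x) = x³ - x - 1
Initial interval: [1.2, 2.04]

Iteration 1:
  c_1 = (1.200000 + 2.040000)/2 = 1.620000
  f(c_1) = f(1.620000) = 1.631528
  f(a) × f(c) < 0, new interval: [1.200000, 1.620000]
Iteration 2:
  c_2 = (1.200000 + 1.620000)/2 = 1.410000
  f(c_2) = f(1.410000) = 0.393221
  f(a) × f(c) < 0, new interval: [1.200000, 1.410000]
Iteration 3:
  c_3 = (1.200000 + 1.410000)/2 = 1.305000
  f(c_3) = f(1.305000) = -0.082552
  f(a) × f(c) ≥ 0, new interval: [1.305000, 1.410000]

After 3 iteration(s), the approximation is c_3 = 1.305000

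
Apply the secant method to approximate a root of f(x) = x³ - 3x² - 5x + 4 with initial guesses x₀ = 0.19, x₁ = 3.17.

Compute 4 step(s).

f(x) = x³ - 3x² - 5x + 4
x₀ = 0.19, x₁ = 3.17

Secant formula: x_{n+1} = x_n - f(x_n)(x_n - x_{n-1})/(f(x_n) - f(x_{n-1}))

Iteration 1:
  f(0.190000) = 2.948559
  f(3.170000) = -10.141687
  x_2 = 3.170000 - (-10.141687)×(3.170000 - 0.190000)/(-10.141687 - 2.948559)
       = 0.861241
Iteration 2:
  f(3.170000) = -10.141687
  f(0.861241) = -1.892597
  x_3 = 0.861241 - (-1.892597)×(0.861241 - 3.170000)/(-1.892597 - (-10.141687))
       = 0.331540
Iteration 3:
  f(0.861241) = -1.892597
  f(0.331540) = 2.048989
  x_4 = 0.331540 - 2.048989×(0.331540 - 0.861241)/(2.048989 - (-1.892597))
       = 0.606899
Iteration 4:
  f(0.331540) = 2.048989
  f(0.606899) = 0.084065
  x_5 = 0.606899 - 0.084065×(0.606899 - 0.331540)/(0.084065 - 2.048989)
       = 0.618679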